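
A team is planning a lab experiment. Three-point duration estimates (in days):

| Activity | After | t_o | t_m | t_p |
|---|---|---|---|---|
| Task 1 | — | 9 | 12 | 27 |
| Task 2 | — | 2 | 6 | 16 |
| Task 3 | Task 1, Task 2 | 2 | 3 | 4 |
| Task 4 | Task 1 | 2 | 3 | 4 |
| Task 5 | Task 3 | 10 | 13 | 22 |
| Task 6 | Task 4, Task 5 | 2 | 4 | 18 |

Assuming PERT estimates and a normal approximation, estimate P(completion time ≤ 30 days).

0.060

te_Task 1 = (9 + 4·12 + 27)/6 = 84/6 = 14; σ²_Task 1 = ((27−9)/6)² = 9.000
te_Task 2 = (2 + 4·6 + 16)/6 = 42/6 = 7; σ²_Task 2 = ((16−2)/6)² = 5.444
te_Task 3 = (2 + 4·3 + 4)/6 = 18/6 = 3; σ²_Task 3 = ((4−2)/6)² = 0.111
te_Task 4 = (2 + 4·3 + 4)/6 = 18/6 = 3; σ²_Task 4 = ((4−2)/6)² = 0.111
te_Task 5 = (10 + 4·13 + 22)/6 = 84/6 = 14; σ²_Task 5 = ((22−10)/6)² = 4.000
te_Task 6 = (2 + 4·4 + 18)/6 = 36/6 = 6; σ²_Task 6 = ((18−2)/6)² = 7.111

Forward pass:
ES_Task 1 = 0; EF_Task 1 = 14
ES_Task 2 = 0; EF_Task 2 = 7
ES_Task 3 = max(EF_Task 1=14, EF_Task 2=7) = 14; EF_Task 3 = 14+3 = 17
ES_Task 4 = 14; EF_Task 4 = 14+3 = 17
ES_Task 5 = 17; EF_Task 5 = 17+14 = 31
ES_Task 6 = max(EF_Task 4=17, EF_Task 5=31) = 31; EF_Task 6 = 31+6 = 37
Expected project duration μ = 37 days. Critical path: Task 1 → Task 3 → Task 5 → Task 6.

Variance along critical path = 9.000 + 0.111 + 4.000 + 7.111 = 20.222; σ = √20.222 = 4.497 days.
Z = (30 − 37) / 4.497 = -1.557
P(T ≤ 30) = Φ(-1.557) ≈ 0.060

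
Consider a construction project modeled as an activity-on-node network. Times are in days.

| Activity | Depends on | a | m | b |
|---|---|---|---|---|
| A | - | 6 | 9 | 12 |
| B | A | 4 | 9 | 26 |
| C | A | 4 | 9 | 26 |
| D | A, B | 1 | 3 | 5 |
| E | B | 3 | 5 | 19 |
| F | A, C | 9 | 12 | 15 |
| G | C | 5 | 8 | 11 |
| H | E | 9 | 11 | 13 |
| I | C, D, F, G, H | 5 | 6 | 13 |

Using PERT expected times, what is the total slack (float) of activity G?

10 days

te_A = (6 + 4·9 + 12)/6 = 54/6 = 9
te_B = (4 + 4·9 + 26)/6 = 66/6 = 11
te_C = (4 + 4·9 + 26)/6 = 66/6 = 11
te_D = (1 + 4·3 + 5)/6 = 18/6 = 3
te_E = (3 + 4·5 + 19)/6 = 42/6 = 7
te_F = (9 + 4·12 + 15)/6 = 72/6 = 12
te_G = (5 + 4·8 + 11)/6 = 48/6 = 8
te_H = (9 + 4·11 + 13)/6 = 66/6 = 11
te_I = (5 + 4·6 + 13)/6 = 42/6 = 7

Forward pass:
ES_A = 0; EF_A = 9
ES_B = 9; EF_B = 9+11 = 20
ES_C = 9; EF_C = 9+11 = 20
ES_D = max(EF_A=9, EF_B=20) = 20; EF_D = 20+3 = 23
ES_E = 20; EF_E = 20+7 = 27
ES_F = max(EF_A=9, EF_C=20) = 20; EF_F = 20+12 = 32
ES_G = 20; EF_G = 20+8 = 28
ES_H = 27; EF_H = 27+11 = 38
ES_I = max(EF_C=20, EF_D=23, EF_F=32, EF_G=28, EF_H=38) = 38; EF_I = 38+7 = 45
Expected project duration μ = 45 days. Critical path: A → B → E → H → I.

Backward pass:
LF_I = 45; LS_I = 45−7 = 38
LF_H = LS_I = 38; LS_H = 38−11 = 27
LF_G = LS_I = 38; LS_G = 38−8 = 30
LF_F = LS_I = 38; LS_F = 38−12 = 26
LF_E = LS_H = 27; LS_E = 27−7 = 20
LF_D = LS_I = 38; LS_D = 38−3 = 35
LF_C = min(LS_F=26, LS_G=30, LS_I=38) = 26; LS_C = 26−11 = 15
LF_B = min(LS_D=35, LS_E=20) = 20; LS_B = 20−11 = 9
LF_A = min(LS_B=9, LS_C=15, LS_D=35, LS_F=26) = 9; LS_A = 9−9 = 0
Slack_G = LS_G − ES_G = 30 − 20 = 10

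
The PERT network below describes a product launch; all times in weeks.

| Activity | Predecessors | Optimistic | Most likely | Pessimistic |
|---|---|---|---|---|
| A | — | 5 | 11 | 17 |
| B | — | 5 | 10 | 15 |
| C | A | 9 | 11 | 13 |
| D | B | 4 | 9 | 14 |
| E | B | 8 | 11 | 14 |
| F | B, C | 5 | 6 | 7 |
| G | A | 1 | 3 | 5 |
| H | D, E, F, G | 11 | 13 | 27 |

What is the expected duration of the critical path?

43 weeks

te_A = (5 + 4·11 + 17)/6 = 66/6 = 11
te_B = (5 + 4·10 + 15)/6 = 60/6 = 10
te_C = (9 + 4·11 + 13)/6 = 66/6 = 11
te_D = (4 + 4·9 + 14)/6 = 54/6 = 9
te_E = (8 + 4·11 + 14)/6 = 66/6 = 11
te_F = (5 + 4·6 + 7)/6 = 36/6 = 6
te_G = (1 + 4·3 + 5)/6 = 18/6 = 3
te_H = (11 + 4·13 + 27)/6 = 90/6 = 15

Forward pass:
ES_A = 0; EF_A = 11
ES_B = 0; EF_B = 10
ES_C = 11; EF_C = 11+11 = 22
ES_D = 10; EF_D = 10+9 = 19
ES_E = 10; EF_E = 10+11 = 21
ES_F = max(EF_B=10, EF_C=22) = 22; EF_F = 22+6 = 28
ES_G = 11; EF_G = 11+3 = 14
ES_H = max(EF_D=19, EF_E=21, EF_F=28, EF_G=14) = 28; EF_H = 28+15 = 43
Expected project duration μ = 43 weeks. Critical path: A → C → F → H.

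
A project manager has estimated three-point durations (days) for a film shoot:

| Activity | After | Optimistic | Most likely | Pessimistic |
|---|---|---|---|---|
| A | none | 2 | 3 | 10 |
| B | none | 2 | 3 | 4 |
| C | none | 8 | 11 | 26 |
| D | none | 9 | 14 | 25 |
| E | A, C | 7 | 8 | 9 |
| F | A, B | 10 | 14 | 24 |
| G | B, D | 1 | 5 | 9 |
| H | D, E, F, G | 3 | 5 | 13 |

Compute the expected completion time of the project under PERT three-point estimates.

27 days

te_A = (2 + 4·3 + 10)/6 = 24/6 = 4
te_B = (2 + 4·3 + 4)/6 = 18/6 = 3
te_C = (8 + 4·11 + 26)/6 = 78/6 = 13
te_D = (9 + 4·14 + 25)/6 = 90/6 = 15
te_E = (7 + 4·8 + 9)/6 = 48/6 = 8
te_F = (10 + 4·14 + 24)/6 = 90/6 = 15
te_G = (1 + 4·5 + 9)/6 = 30/6 = 5
te_H = (3 + 4·5 + 13)/6 = 36/6 = 6

Forward pass:
ES_A = 0; EF_A = 4
ES_B = 0; EF_B = 3
ES_C = 0; EF_C = 13
ES_D = 0; EF_D = 15
ES_E = max(EF_A=4, EF_C=13) = 13; EF_E = 13+8 = 21
ES_F = max(EF_A=4, EF_B=3) = 4; EF_F = 4+15 = 19
ES_G = max(EF_B=3, EF_D=15) = 15; EF_G = 15+5 = 20
ES_H = max(EF_D=15, EF_E=21, EF_F=19, EF_G=20) = 21; EF_H = 21+6 = 27
Expected project duration μ = 27 days. Critical path: C → E → H.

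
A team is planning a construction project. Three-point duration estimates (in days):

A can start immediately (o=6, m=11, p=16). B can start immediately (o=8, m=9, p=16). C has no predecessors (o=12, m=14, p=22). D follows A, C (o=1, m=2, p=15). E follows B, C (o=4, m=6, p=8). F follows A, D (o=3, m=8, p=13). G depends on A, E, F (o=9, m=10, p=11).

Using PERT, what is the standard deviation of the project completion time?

3.33 days

te_A = (6 + 4·11 + 16)/6 = 66/6 = 11; σ²_A = ((16−6)/6)² = 2.778
te_B = (8 + 4·9 + 16)/6 = 60/6 = 10; σ²_B = ((16−8)/6)² = 1.778
te_C = (12 + 4·14 + 22)/6 = 90/6 = 15; σ²_C = ((22−12)/6)² = 2.778
te_D = (1 + 4·2 + 15)/6 = 24/6 = 4; σ²_D = ((15−1)/6)² = 5.444
te_E = (4 + 4·6 + 8)/6 = 36/6 = 6; σ²_E = ((8−4)/6)² = 0.444
te_F = (3 + 4·8 + 13)/6 = 48/6 = 8; σ²_F = ((13−3)/6)² = 2.778
te_G = (9 + 4·10 + 11)/6 = 60/6 = 10; σ²_G = ((11−9)/6)² = 0.111

Forward pass:
ES_A = 0; EF_A = 11
ES_B = 0; EF_B = 10
ES_C = 0; EF_C = 15
ES_D = max(EF_A=11, EF_C=15) = 15; EF_D = 15+4 = 19
ES_E = max(EF_B=10, EF_C=15) = 15; EF_E = 15+6 = 21
ES_F = max(EF_A=11, EF_D=19) = 19; EF_F = 19+8 = 27
ES_G = max(EF_A=11, EF_E=21, EF_F=27) = 27; EF_G = 27+10 = 37
Expected project duration μ = 37 days. Critical path: C → D → F → G.

Variance along critical path = 2.778 + 5.444 + 2.778 + 0.111 = 11.111
σ = √11.111 = 3.333 days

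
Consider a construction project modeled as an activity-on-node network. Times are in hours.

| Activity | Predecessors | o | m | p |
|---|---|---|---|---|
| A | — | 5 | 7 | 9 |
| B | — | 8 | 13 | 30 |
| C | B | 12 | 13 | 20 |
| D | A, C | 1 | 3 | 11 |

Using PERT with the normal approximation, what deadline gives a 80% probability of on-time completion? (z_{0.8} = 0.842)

te_A = (5 + 4·7 + 9)/6 = 42/6 = 7; σ²_A = ((9−5)/6)² = 0.444
te_B = (8 + 4·13 + 30)/6 = 90/6 = 15; σ²_B = ((30−8)/6)² = 13.444
te_C = (12 + 4·13 + 20)/6 = 84/6 = 14; σ²_C = ((20−12)/6)² = 1.778
te_D = (1 + 4·3 + 11)/6 = 24/6 = 4; σ²_D = ((11−1)/6)² = 2.778

Forward pass:
ES_A = 0; EF_A = 7
ES_B = 0; EF_B = 15
ES_C = 15; EF_C = 15+14 = 29
ES_D = max(EF_A=7, EF_C=29) = 29; EF_D = 29+4 = 33
Expected project duration μ = 33 hours. Critical path: B → C → D.

Variance along critical path = 13.444 + 1.778 + 2.778 = 18.000; σ = 4.243 hours.
D = μ + z·σ = 33 + 0.842·4.243 = 36.6 hours

36.6 hours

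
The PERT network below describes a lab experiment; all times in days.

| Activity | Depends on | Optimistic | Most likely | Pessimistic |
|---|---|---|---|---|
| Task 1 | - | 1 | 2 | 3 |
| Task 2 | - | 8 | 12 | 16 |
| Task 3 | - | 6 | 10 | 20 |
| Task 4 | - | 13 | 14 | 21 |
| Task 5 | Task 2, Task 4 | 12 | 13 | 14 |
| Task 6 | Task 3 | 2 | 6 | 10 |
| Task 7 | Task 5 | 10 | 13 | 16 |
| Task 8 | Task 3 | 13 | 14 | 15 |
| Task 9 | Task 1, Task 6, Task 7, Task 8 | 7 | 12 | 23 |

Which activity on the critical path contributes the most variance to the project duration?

te_Task 1 = (1 + 4·2 + 3)/6 = 12/6 = 2; σ²_Task 1 = ((3−1)/6)² = 0.111
te_Task 2 = (8 + 4·12 + 16)/6 = 72/6 = 12; σ²_Task 2 = ((16−8)/6)² = 1.778
te_Task 3 = (6 + 4·10 + 20)/6 = 66/6 = 11; σ²_Task 3 = ((20−6)/6)² = 5.444
te_Task 4 = (13 + 4·14 + 21)/6 = 90/6 = 15; σ²_Task 4 = ((21−13)/6)² = 1.778
te_Task 5 = (12 + 4·13 + 14)/6 = 78/6 = 13; σ²_Task 5 = ((14−12)/6)² = 0.111
te_Task 6 = (2 + 4·6 + 10)/6 = 36/6 = 6; σ²_Task 6 = ((10−2)/6)² = 1.778
te_Task 7 = (10 + 4·13 + 16)/6 = 78/6 = 13; σ²_Task 7 = ((16−10)/6)² = 1.000
te_Task 8 = (13 + 4·14 + 15)/6 = 84/6 = 14; σ²_Task 8 = ((15−13)/6)² = 0.111
te_Task 9 = (7 + 4·12 + 23)/6 = 78/6 = 13; σ²_Task 9 = ((23−7)/6)² = 7.111

Forward pass:
ES_Task 1 = 0; EF_Task 1 = 2
ES_Task 2 = 0; EF_Task 2 = 12
ES_Task 3 = 0; EF_Task 3 = 11
ES_Task 4 = 0; EF_Task 4 = 15
ES_Task 5 = max(EF_Task 2=12, EF_Task 4=15) = 15; EF_Task 5 = 15+13 = 28
ES_Task 6 = 11; EF_Task 6 = 11+6 = 17
ES_Task 7 = 28; EF_Task 7 = 28+13 = 41
ES_Task 8 = 11; EF_Task 8 = 11+14 = 25
ES_Task 9 = max(EF_Task 1=2, EF_Task 6=17, EF_Task 7=41, EF_Task 8=25) = 41; EF_Task 9 = 41+13 = 54
Expected project duration μ = 54 days. Critical path: Task 4 → Task 5 → Task 7 → Task 9.

Variances on critical path: σ²_Task 4=1.778, σ²_Task 5=0.111, σ²_Task 7=1.000, σ²_Task 9=7.111.
Largest is σ²_Task 9 = 7.111.

Task 9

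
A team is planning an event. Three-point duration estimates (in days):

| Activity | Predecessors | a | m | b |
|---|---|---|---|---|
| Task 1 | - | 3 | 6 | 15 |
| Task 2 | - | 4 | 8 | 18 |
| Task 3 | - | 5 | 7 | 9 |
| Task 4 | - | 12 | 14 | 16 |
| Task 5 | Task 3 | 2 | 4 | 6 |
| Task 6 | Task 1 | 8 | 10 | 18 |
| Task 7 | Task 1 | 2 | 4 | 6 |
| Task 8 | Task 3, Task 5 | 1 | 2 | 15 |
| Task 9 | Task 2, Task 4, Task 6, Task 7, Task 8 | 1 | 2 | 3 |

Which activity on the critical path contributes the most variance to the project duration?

te_Task 1 = (3 + 4·6 + 15)/6 = 42/6 = 7; σ²_Task 1 = ((15−3)/6)² = 4.000
te_Task 2 = (4 + 4·8 + 18)/6 = 54/6 = 9; σ²_Task 2 = ((18−4)/6)² = 5.444
te_Task 3 = (5 + 4·7 + 9)/6 = 42/6 = 7; σ²_Task 3 = ((9−5)/6)² = 0.444
te_Task 4 = (12 + 4·14 + 16)/6 = 84/6 = 14; σ²_Task 4 = ((16−12)/6)² = 0.444
te_Task 5 = (2 + 4·4 + 6)/6 = 24/6 = 4; σ²_Task 5 = ((6−2)/6)² = 0.444
te_Task 6 = (8 + 4·10 + 18)/6 = 66/6 = 11; σ²_Task 6 = ((18−8)/6)² = 2.778
te_Task 7 = (2 + 4·4 + 6)/6 = 24/6 = 4; σ²_Task 7 = ((6−2)/6)² = 0.444
te_Task 8 = (1 + 4·2 + 15)/6 = 24/6 = 4; σ²_Task 8 = ((15−1)/6)² = 5.444
te_Task 9 = (1 + 4·2 + 3)/6 = 12/6 = 2; σ²_Task 9 = ((3−1)/6)² = 0.111

Forward pass:
ES_Task 1 = 0; EF_Task 1 = 7
ES_Task 2 = 0; EF_Task 2 = 9
ES_Task 3 = 0; EF_Task 3 = 7
ES_Task 4 = 0; EF_Task 4 = 14
ES_Task 5 = 7; EF_Task 5 = 7+4 = 11
ES_Task 6 = 7; EF_Task 6 = 7+11 = 18
ES_Task 7 = 7; EF_Task 7 = 7+4 = 11
ES_Task 8 = max(EF_Task 3=7, EF_Task 5=11) = 11; EF_Task 8 = 11+4 = 15
ES_Task 9 = max(EF_Task 2=9, EF_Task 4=14, EF_Task 6=18, EF_Task 7=11, EF_Task 8=15) = 18; EF_Task 9 = 18+2 = 20
Expected project duration μ = 20 days. Critical path: Task 1 → Task 6 → Task 9.

Variances on critical path: σ²_Task 1=4.000, σ²_Task 6=2.778, σ²_Task 9=0.111.
Largest is σ²_Task 1 = 4.000.

Task 1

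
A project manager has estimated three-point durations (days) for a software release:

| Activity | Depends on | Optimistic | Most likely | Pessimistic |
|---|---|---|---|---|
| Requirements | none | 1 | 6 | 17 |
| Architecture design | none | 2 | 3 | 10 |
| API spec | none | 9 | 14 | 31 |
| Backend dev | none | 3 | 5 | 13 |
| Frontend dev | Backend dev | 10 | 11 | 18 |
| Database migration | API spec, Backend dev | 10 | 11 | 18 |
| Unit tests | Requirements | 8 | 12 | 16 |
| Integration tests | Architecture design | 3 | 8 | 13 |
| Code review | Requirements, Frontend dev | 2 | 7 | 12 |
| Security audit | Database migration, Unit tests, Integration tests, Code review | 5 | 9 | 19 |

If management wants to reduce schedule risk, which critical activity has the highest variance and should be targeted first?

te_Requirements = (1 + 4·6 + 17)/6 = 42/6 = 7; σ²_Requirements = ((17−1)/6)² = 7.111
te_Architecture design = (2 + 4·3 + 10)/6 = 24/6 = 4; σ²_Architecture design = ((10−2)/6)² = 1.778
te_API spec = (9 + 4·14 + 31)/6 = 96/6 = 16; σ²_API spec = ((31−9)/6)² = 13.444
te_Backend dev = (3 + 4·5 + 13)/6 = 36/6 = 6; σ²_Backend dev = ((13−3)/6)² = 2.778
te_Frontend dev = (10 + 4·11 + 18)/6 = 72/6 = 12; σ²_Frontend dev = ((18−10)/6)² = 1.778
te_Database migration = (10 + 4·11 + 18)/6 = 72/6 = 12; σ²_Database migration = ((18−10)/6)² = 1.778
te_Unit tests = (8 + 4·12 + 16)/6 = 72/6 = 12; σ²_Unit tests = ((16−8)/6)² = 1.778
te_Integration tests = (3 + 4·8 + 13)/6 = 48/6 = 8; σ²_Integration tests = ((13−3)/6)² = 2.778
te_Code review = (2 + 4·7 + 12)/6 = 42/6 = 7; σ²_Code review = ((12−2)/6)² = 2.778
te_Security audit = (5 + 4·9 + 19)/6 = 60/6 = 10; σ²_Security audit = ((19−5)/6)² = 5.444

Forward pass:
ES_Requirements = 0; EF_Requirements = 7
ES_Architecture design = 0; EF_Architecture design = 4
ES_API spec = 0; EF_API spec = 16
ES_Backend dev = 0; EF_Backend dev = 6
ES_Frontend dev = 6; EF_Frontend dev = 6+12 = 18
ES_Database migration = max(EF_API spec=16, EF_Backend dev=6) = 16; EF_Database migration = 16+12 = 28
ES_Unit tests = 7; EF_Unit tests = 7+12 = 19
ES_Integration tests = 4; EF_Integration tests = 4+8 = 12
ES_Code review = max(EF_Requirements=7, EF_Frontend dev=18) = 18; EF_Code review = 18+7 = 25
ES_Security audit = max(EF_Database migration=28, EF_Unit tests=19, EF_Integration tests=12, EF_Code review=25) = 28; EF_Security audit = 28+10 = 38
Expected project duration μ = 38 days. Critical path: API spec → Database migration → Security audit.

Variances on critical path: σ²_API spec=13.444, σ²_Database migration=1.778, σ²_Security audit=5.444.
Largest is σ²_API spec = 13.444.

API spec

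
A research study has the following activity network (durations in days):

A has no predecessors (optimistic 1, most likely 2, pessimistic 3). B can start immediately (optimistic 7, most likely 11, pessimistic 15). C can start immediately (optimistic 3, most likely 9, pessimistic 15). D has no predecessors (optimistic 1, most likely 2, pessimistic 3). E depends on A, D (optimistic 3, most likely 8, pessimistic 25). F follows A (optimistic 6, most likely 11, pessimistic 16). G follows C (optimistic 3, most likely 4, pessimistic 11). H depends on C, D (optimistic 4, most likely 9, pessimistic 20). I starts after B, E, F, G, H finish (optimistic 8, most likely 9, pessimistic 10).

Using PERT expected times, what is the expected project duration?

28 days

te_A = (1 + 4·2 + 3)/6 = 12/6 = 2
te_B = (7 + 4·11 + 15)/6 = 66/6 = 11
te_C = (3 + 4·9 + 15)/6 = 54/6 = 9
te_D = (1 + 4·2 + 3)/6 = 12/6 = 2
te_E = (3 + 4·8 + 25)/6 = 60/6 = 10
te_F = (6 + 4·11 + 16)/6 = 66/6 = 11
te_G = (3 + 4·4 + 11)/6 = 30/6 = 5
te_H = (4 + 4·9 + 20)/6 = 60/6 = 10
te_I = (8 + 4·9 + 10)/6 = 54/6 = 9

Forward pass:
ES_A = 0; EF_A = 2
ES_B = 0; EF_B = 11
ES_C = 0; EF_C = 9
ES_D = 0; EF_D = 2
ES_E = max(EF_A=2, EF_D=2) = 2; EF_E = 2+10 = 12
ES_F = 2; EF_F = 2+11 = 13
ES_G = 9; EF_G = 9+5 = 14
ES_H = max(EF_C=9, EF_D=2) = 9; EF_H = 9+10 = 19
ES_I = max(EF_B=11, EF_E=12, EF_F=13, EF_G=14, EF_H=19) = 19; EF_I = 19+9 = 28
Expected project duration μ = 28 days. Critical path: C → H → I.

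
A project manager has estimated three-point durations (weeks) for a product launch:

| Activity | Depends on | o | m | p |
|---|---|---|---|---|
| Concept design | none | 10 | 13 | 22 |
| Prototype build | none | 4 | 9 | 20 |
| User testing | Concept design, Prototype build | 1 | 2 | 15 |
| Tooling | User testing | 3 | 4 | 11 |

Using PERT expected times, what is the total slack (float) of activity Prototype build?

te_Concept design = (10 + 4·13 + 22)/6 = 84/6 = 14
te_Prototype build = (4 + 4·9 + 20)/6 = 60/6 = 10
te_User testing = (1 + 4·2 + 15)/6 = 24/6 = 4
te_Tooling = (3 + 4·4 + 11)/6 = 30/6 = 5

Forward pass:
ES_Concept design = 0; EF_Concept design = 14
ES_Prototype build = 0; EF_Prototype build = 10
ES_User testing = max(EF_Concept design=14, EF_Prototype build=10) = 14; EF_User testing = 14+4 = 18
ES_Tooling = 18; EF_Tooling = 18+5 = 23
Expected project duration μ = 23 weeks. Critical path: Concept design → User testing → Tooling.

Backward pass:
LF_Tooling = 23; LS_Tooling = 23−5 = 18
LF_User testing = LS_Tooling = 18; LS_User testing = 18−4 = 14
LF_Prototype build = LS_User testing = 14; LS_Prototype build = 14−10 = 4
LF_Concept design = LS_User testing = 14; LS_Concept design = 14−14 = 0
Slack_Prototype build = LS_Prototype build − ES_Prototype build = 4 − 0 = 4

4 weeks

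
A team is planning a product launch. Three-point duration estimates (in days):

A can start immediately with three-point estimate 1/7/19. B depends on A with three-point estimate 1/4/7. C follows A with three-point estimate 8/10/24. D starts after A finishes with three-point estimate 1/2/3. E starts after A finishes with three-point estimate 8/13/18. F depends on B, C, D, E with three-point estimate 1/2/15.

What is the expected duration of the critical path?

25 days

te_A = (1 + 4·7 + 19)/6 = 48/6 = 8
te_B = (1 + 4·4 + 7)/6 = 24/6 = 4
te_C = (8 + 4·10 + 24)/6 = 72/6 = 12
te_D = (1 + 4·2 + 3)/6 = 12/6 = 2
te_E = (8 + 4·13 + 18)/6 = 78/6 = 13
te_F = (1 + 4·2 + 15)/6 = 24/6 = 4

Forward pass:
ES_A = 0; EF_A = 8
ES_B = 8; EF_B = 8+4 = 12
ES_C = 8; EF_C = 8+12 = 20
ES_D = 8; EF_D = 8+2 = 10
ES_E = 8; EF_E = 8+13 = 21
ES_F = max(EF_B=12, EF_C=20, EF_D=10, EF_E=21) = 21; EF_F = 21+4 = 25
Expected project duration μ = 25 days. Critical path: A → E → F.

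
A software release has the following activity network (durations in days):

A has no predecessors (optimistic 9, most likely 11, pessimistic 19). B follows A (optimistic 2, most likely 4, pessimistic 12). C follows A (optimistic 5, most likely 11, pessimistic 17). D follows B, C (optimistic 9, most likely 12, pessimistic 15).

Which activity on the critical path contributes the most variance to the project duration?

C

te_A = (9 + 4·11 + 19)/6 = 72/6 = 12; σ²_A = ((19−9)/6)² = 2.778
te_B = (2 + 4·4 + 12)/6 = 30/6 = 5; σ²_B = ((12−2)/6)² = 2.778
te_C = (5 + 4·11 + 17)/6 = 66/6 = 11; σ²_C = ((17−5)/6)² = 4.000
te_D = (9 + 4·12 + 15)/6 = 72/6 = 12; σ²_D = ((15−9)/6)² = 1.000

Forward pass:
ES_A = 0; EF_A = 12
ES_B = 12; EF_B = 12+5 = 17
ES_C = 12; EF_C = 12+11 = 23
ES_D = max(EF_B=17, EF_C=23) = 23; EF_D = 23+12 = 35
Expected project duration μ = 35 days. Critical path: A → C → D.

Variances on critical path: σ²_A=2.778, σ²_C=4.000, σ²_D=1.000.
Largest is σ²_C = 4.000.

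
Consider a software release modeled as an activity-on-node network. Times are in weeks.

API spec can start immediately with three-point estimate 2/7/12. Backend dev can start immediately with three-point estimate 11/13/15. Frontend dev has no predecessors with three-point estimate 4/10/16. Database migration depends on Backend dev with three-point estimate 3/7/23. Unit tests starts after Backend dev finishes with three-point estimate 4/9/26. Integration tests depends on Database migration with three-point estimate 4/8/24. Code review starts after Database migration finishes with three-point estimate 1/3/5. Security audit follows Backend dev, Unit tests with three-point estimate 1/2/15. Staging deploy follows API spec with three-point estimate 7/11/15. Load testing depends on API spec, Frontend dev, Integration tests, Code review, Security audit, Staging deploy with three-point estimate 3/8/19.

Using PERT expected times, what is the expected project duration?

te_API spec = (2 + 4·7 + 12)/6 = 42/6 = 7
te_Backend dev = (11 + 4·13 + 15)/6 = 78/6 = 13
te_Frontend dev = (4 + 4·10 + 16)/6 = 60/6 = 10
te_Database migration = (3 + 4·7 + 23)/6 = 54/6 = 9
te_Unit tests = (4 + 4·9 + 26)/6 = 66/6 = 11
te_Integration tests = (4 + 4·8 + 24)/6 = 60/6 = 10
te_Code review = (1 + 4·3 + 5)/6 = 18/6 = 3
te_Security audit = (1 + 4·2 + 15)/6 = 24/6 = 4
te_Staging deploy = (7 + 4·11 + 15)/6 = 66/6 = 11
te_Load testing = (3 + 4·8 + 19)/6 = 54/6 = 9

Forward pass:
ES_API spec = 0; EF_API spec = 7
ES_Backend dev = 0; EF_Backend dev = 13
ES_Frontend dev = 0; EF_Frontend dev = 10
ES_Database migration = 13; EF_Database migration = 13+9 = 22
ES_Unit tests = 13; EF_Unit tests = 13+11 = 24
ES_Integration tests = 22; EF_Integration tests = 22+10 = 32
ES_Code review = 22; EF_Code review = 22+3 = 25
ES_Security audit = max(EF_Backend dev=13, EF_Unit tests=24) = 24; EF_Security audit = 24+4 = 28
ES_Staging deploy = 7; EF_Staging deploy = 7+11 = 18
ES_Load testing = max(EF_API spec=7, EF_Frontend dev=10, EF_Integration tests=32, EF_Code review=25, EF_Security audit=28, EF_Staging deploy=18) = 32; EF_Load testing = 32+9 = 41
Expected project duration μ = 41 weeks. Critical path: Backend dev → Database migration → Integration tests → Load testing.

41 weeks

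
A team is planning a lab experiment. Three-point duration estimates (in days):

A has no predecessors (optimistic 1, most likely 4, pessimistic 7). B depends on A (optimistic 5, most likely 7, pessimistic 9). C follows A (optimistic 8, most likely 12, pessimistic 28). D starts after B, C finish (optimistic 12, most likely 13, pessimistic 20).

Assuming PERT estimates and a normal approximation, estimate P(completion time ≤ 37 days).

0.910

te_A = (1 + 4·4 + 7)/6 = 24/6 = 4; σ²_A = ((7−1)/6)² = 1.000
te_B = (5 + 4·7 + 9)/6 = 42/6 = 7; σ²_B = ((9−5)/6)² = 0.444
te_C = (8 + 4·12 + 28)/6 = 84/6 = 14; σ²_C = ((28−8)/6)² = 11.111
te_D = (12 + 4·13 + 20)/6 = 84/6 = 14; σ²_D = ((20−12)/6)² = 1.778

Forward pass:
ES_A = 0; EF_A = 4
ES_B = 4; EF_B = 4+7 = 11
ES_C = 4; EF_C = 4+14 = 18
ES_D = max(EF_B=11, EF_C=18) = 18; EF_D = 18+14 = 32
Expected project duration μ = 32 days. Critical path: A → C → D.

Variance along critical path = 1.000 + 11.111 + 1.778 = 13.889; σ = √13.889 = 3.727 days.
Z = (37 − 32) / 3.727 = 1.342
P(T ≤ 37) = Φ(1.342) ≈ 0.910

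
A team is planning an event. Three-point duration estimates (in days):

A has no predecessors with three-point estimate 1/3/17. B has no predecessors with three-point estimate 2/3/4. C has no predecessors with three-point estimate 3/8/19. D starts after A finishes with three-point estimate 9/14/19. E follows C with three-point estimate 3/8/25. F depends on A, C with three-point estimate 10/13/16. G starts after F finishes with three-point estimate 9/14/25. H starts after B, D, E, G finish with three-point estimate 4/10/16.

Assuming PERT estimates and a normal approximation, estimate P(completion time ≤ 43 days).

te_A = (1 + 4·3 + 17)/6 = 30/6 = 5; σ²_A = ((17−1)/6)² = 7.111
te_B = (2 + 4·3 + 4)/6 = 18/6 = 3; σ²_B = ((4−2)/6)² = 0.111
te_C = (3 + 4·8 + 19)/6 = 54/6 = 9; σ²_C = ((19−3)/6)² = 7.111
te_D = (9 + 4·14 + 19)/6 = 84/6 = 14; σ²_D = ((19−9)/6)² = 2.778
te_E = (3 + 4·8 + 25)/6 = 60/6 = 10; σ²_E = ((25−3)/6)² = 13.444
te_F = (10 + 4·13 + 16)/6 = 78/6 = 13; σ²_F = ((16−10)/6)² = 1.000
te_G = (9 + 4·14 + 25)/6 = 90/6 = 15; σ²_G = ((25−9)/6)² = 7.111
te_H = (4 + 4·10 + 16)/6 = 60/6 = 10; σ²_H = ((16−4)/6)² = 4.000

Forward pass:
ES_A = 0; EF_A = 5
ES_B = 0; EF_B = 3
ES_C = 0; EF_C = 9
ES_D = 5; EF_D = 5+14 = 19
ES_E = 9; EF_E = 9+10 = 19
ES_F = max(EF_A=5, EF_C=9) = 9; EF_F = 9+13 = 22
ES_G = 22; EF_G = 22+15 = 37
ES_H = max(EF_B=3, EF_D=19, EF_E=19, EF_G=37) = 37; EF_H = 37+10 = 47
Expected project duration μ = 47 days. Critical path: C → F → G → H.

Variance along critical path = 7.111 + 1.000 + 7.111 + 4.000 = 19.222; σ = √19.222 = 4.384 days.
Z = (43 − 47) / 4.384 = -0.912
P(T ≤ 43) = Φ(-0.912) ≈ 0.181

0.181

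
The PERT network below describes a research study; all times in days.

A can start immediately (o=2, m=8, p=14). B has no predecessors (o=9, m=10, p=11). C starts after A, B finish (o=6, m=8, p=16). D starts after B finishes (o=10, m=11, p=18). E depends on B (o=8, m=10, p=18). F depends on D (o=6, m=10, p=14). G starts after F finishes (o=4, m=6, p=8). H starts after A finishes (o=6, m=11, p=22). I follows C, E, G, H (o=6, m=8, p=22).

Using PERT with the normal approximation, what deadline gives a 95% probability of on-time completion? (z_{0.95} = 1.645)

53.5 days

te_A = (2 + 4·8 + 14)/6 = 48/6 = 8; σ²_A = ((14−2)/6)² = 4.000
te_B = (9 + 4·10 + 11)/6 = 60/6 = 10; σ²_B = ((11−9)/6)² = 0.111
te_C = (6 + 4·8 + 16)/6 = 54/6 = 9; σ²_C = ((16−6)/6)² = 2.778
te_D = (10 + 4·11 + 18)/6 = 72/6 = 12; σ²_D = ((18−10)/6)² = 1.778
te_E = (8 + 4·10 + 18)/6 = 66/6 = 11; σ²_E = ((18−8)/6)² = 2.778
te_F = (6 + 4·10 + 14)/6 = 60/6 = 10; σ²_F = ((14−6)/6)² = 1.778
te_G = (4 + 4·6 + 8)/6 = 36/6 = 6; σ²_G = ((8−4)/6)² = 0.444
te_H = (6 + 4·11 + 22)/6 = 72/6 = 12; σ²_H = ((22−6)/6)² = 7.111
te_I = (6 + 4·8 + 22)/6 = 60/6 = 10; σ²_I = ((22−6)/6)² = 7.111

Forward pass:
ES_A = 0; EF_A = 8
ES_B = 0; EF_B = 10
ES_C = max(EF_A=8, EF_B=10) = 10; EF_C = 10+9 = 19
ES_D = 10; EF_D = 10+12 = 22
ES_E = 10; EF_E = 10+11 = 21
ES_F = 22; EF_F = 22+10 = 32
ES_G = 32; EF_G = 32+6 = 38
ES_H = 8; EF_H = 8+12 = 20
ES_I = max(EF_C=19, EF_E=21, EF_G=38, EF_H=20) = 38; EF_I = 38+10 = 48
Expected project duration μ = 48 days. Critical path: B → D → F → G → I.

Variance along critical path = 0.111 + 1.778 + 1.778 + 0.444 + 7.111 = 11.222; σ = 3.350 days.
D = μ + z·σ = 48 + 1.645·3.350 = 53.5 days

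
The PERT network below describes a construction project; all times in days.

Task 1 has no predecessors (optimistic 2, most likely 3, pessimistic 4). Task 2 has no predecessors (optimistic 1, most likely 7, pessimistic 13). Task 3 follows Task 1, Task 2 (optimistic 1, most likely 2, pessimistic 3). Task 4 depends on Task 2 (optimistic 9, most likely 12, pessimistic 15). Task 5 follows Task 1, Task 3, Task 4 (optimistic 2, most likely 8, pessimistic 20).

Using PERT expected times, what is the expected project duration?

te_Task 1 = (2 + 4·3 + 4)/6 = 18/6 = 3
te_Task 2 = (1 + 4·7 + 13)/6 = 42/6 = 7
te_Task 3 = (1 + 4·2 + 3)/6 = 12/6 = 2
te_Task 4 = (9 + 4·12 + 15)/6 = 72/6 = 12
te_Task 5 = (2 + 4·8 + 20)/6 = 54/6 = 9

Forward pass:
ES_Task 1 = 0; EF_Task 1 = 3
ES_Task 2 = 0; EF_Task 2 = 7
ES_Task 3 = max(EF_Task 1=3, EF_Task 2=7) = 7; EF_Task 3 = 7+2 = 9
ES_Task 4 = 7; EF_Task 4 = 7+12 = 19
ES_Task 5 = max(EF_Task 1=3, EF_Task 3=9, EF_Task 4=19) = 19; EF_Task 5 = 19+9 = 28
Expected project duration μ = 28 days. Critical path: Task 2 → Task 4 → Task 5.

28 days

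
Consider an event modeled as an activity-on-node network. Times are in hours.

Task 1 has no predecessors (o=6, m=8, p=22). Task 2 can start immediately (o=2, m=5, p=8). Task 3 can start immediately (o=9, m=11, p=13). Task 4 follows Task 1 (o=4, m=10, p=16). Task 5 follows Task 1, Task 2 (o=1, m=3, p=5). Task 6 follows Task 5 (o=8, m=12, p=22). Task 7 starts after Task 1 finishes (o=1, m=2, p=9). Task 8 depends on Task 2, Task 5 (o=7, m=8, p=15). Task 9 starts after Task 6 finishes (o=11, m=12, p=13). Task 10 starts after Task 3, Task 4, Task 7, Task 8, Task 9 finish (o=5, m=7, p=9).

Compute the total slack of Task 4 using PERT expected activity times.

te_Task 1 = (6 + 4·8 + 22)/6 = 60/6 = 10
te_Task 2 = (2 + 4·5 + 8)/6 = 30/6 = 5
te_Task 3 = (9 + 4·11 + 13)/6 = 66/6 = 11
te_Task 4 = (4 + 4·10 + 16)/6 = 60/6 = 10
te_Task 5 = (1 + 4·3 + 5)/6 = 18/6 = 3
te_Task 6 = (8 + 4·12 + 22)/6 = 78/6 = 13
te_Task 7 = (1 + 4·2 + 9)/6 = 18/6 = 3
te_Task 8 = (7 + 4·8 + 15)/6 = 54/6 = 9
te_Task 9 = (11 + 4·12 + 13)/6 = 72/6 = 12
te_Task 10 = (5 + 4·7 + 9)/6 = 42/6 = 7

Forward pass:
ES_Task 1 = 0; EF_Task 1 = 10
ES_Task 2 = 0; EF_Task 2 = 5
ES_Task 3 = 0; EF_Task 3 = 11
ES_Task 4 = 10; EF_Task 4 = 10+10 = 20
ES_Task 5 = max(EF_Task 1=10, EF_Task 2=5) = 10; EF_Task 5 = 10+3 = 13
ES_Task 6 = 13; EF_Task 6 = 13+13 = 26
ES_Task 7 = 10; EF_Task 7 = 10+3 = 13
ES_Task 8 = max(EF_Task 2=5, EF_Task 5=13) = 13; EF_Task 8 = 13+9 = 22
ES_Task 9 = 26; EF_Task 9 = 26+12 = 38
ES_Task 10 = max(EF_Task 3=11, EF_Task 4=20, EF_Task 7=13, EF_Task 8=22, EF_Task 9=38) = 38; EF_Task 10 = 38+7 = 45
Expected project duration μ = 45 hours. Critical path: Task 1 → Task 5 → Task 6 → Task 9 → Task 10.

Backward pass:
LF_Task 10 = 45; LS_Task 10 = 45−7 = 38
LF_Task 9 = LS_Task 10 = 38; LS_Task 9 = 38−12 = 26
LF_Task 8 = LS_Task 10 = 38; LS_Task 8 = 38−9 = 29
LF_Task 7 = LS_Task 10 = 38; LS_Task 7 = 38−3 = 35
LF_Task 6 = LS_Task 9 = 26; LS_Task 6 = 26−13 = 13
LF_Task 5 = min(LS_Task 6=13, LS_Task 8=29) = 13; LS_Task 5 = 13−3 = 10
LF_Task 4 = LS_Task 10 = 38; LS_Task 4 = 38−10 = 28
LF_Task 3 = LS_Task 10 = 38; LS_Task 3 = 38−11 = 27
LF_Task 2 = min(LS_Task 5=10, LS_Task 8=29) = 10; LS_Task 2 = 10−5 = 5
LF_Task 1 = min(LS_Task 4=28, LS_Task 5=10, LS_Task 7=35) = 10; LS_Task 1 = 10−10 = 0
Slack_Task 4 = LS_Task 4 − ES_Task 4 = 28 − 10 = 18

18 hours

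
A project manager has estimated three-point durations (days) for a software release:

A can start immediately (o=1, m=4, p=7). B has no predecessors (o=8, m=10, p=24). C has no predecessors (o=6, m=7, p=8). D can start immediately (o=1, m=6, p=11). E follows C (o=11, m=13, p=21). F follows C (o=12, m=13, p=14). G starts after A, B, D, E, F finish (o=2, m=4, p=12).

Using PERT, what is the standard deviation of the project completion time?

te_A = (1 + 4·4 + 7)/6 = 24/6 = 4; σ²_A = ((7−1)/6)² = 1.000
te_B = (8 + 4·10 + 24)/6 = 72/6 = 12; σ²_B = ((24−8)/6)² = 7.111
te_C = (6 + 4·7 + 8)/6 = 42/6 = 7; σ²_C = ((8−6)/6)² = 0.111
te_D = (1 + 4·6 + 11)/6 = 36/6 = 6; σ²_D = ((11−1)/6)² = 2.778
te_E = (11 + 4·13 + 21)/6 = 84/6 = 14; σ²_E = ((21−11)/6)² = 2.778
te_F = (12 + 4·13 + 14)/6 = 78/6 = 13; σ²_F = ((14−12)/6)² = 0.111
te_G = (2 + 4·4 + 12)/6 = 30/6 = 5; σ²_G = ((12−2)/6)² = 2.778

Forward pass:
ES_A = 0; EF_A = 4
ES_B = 0; EF_B = 12
ES_C = 0; EF_C = 7
ES_D = 0; EF_D = 6
ES_E = 7; EF_E = 7+14 = 21
ES_F = 7; EF_F = 7+13 = 20
ES_G = max(EF_A=4, EF_B=12, EF_D=6, EF_E=21, EF_F=20) = 21; EF_G = 21+5 = 26
Expected project duration μ = 26 days. Critical path: C → E → G.

Variance along critical path = 0.111 + 2.778 + 2.778 = 5.667
σ = √5.667 = 2.380 days

2.38 days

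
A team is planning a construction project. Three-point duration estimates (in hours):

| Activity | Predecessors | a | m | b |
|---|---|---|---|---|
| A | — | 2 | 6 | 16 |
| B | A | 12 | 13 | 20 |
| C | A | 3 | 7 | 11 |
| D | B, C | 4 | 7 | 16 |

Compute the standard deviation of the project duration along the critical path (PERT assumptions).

te_A = (2 + 4·6 + 16)/6 = 42/6 = 7; σ²_A = ((16−2)/6)² = 5.444
te_B = (12 + 4·13 + 20)/6 = 84/6 = 14; σ²_B = ((20−12)/6)² = 1.778
te_C = (3 + 4·7 + 11)/6 = 42/6 = 7; σ²_C = ((11−3)/6)² = 1.778
te_D = (4 + 4·7 + 16)/6 = 48/6 = 8; σ²_D = ((16−4)/6)² = 4.000

Forward pass:
ES_A = 0; EF_A = 7
ES_B = 7; EF_B = 7+14 = 21
ES_C = 7; EF_C = 7+7 = 14
ES_D = max(EF_B=21, EF_C=14) = 21; EF_D = 21+8 = 29
Expected project duration μ = 29 hours. Critical path: A → B → D.

Variance along critical path = 5.444 + 1.778 + 4.000 = 11.222
σ = √11.222 = 3.350 hours

3.35 hours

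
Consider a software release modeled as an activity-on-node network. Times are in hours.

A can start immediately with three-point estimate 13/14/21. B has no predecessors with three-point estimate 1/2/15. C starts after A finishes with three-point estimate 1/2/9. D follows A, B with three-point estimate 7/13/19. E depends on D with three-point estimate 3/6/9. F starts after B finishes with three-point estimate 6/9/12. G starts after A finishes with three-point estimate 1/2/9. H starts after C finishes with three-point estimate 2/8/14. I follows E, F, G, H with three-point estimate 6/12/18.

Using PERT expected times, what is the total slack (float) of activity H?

te_A = (13 + 4·14 + 21)/6 = 90/6 = 15
te_B = (1 + 4·2 + 15)/6 = 24/6 = 4
te_C = (1 + 4·2 + 9)/6 = 18/6 = 3
te_D = (7 + 4·13 + 19)/6 = 78/6 = 13
te_E = (3 + 4·6 + 9)/6 = 36/6 = 6
te_F = (6 + 4·9 + 12)/6 = 54/6 = 9
te_G = (1 + 4·2 + 9)/6 = 18/6 = 3
te_H = (2 + 4·8 + 14)/6 = 48/6 = 8
te_I = (6 + 4·12 + 18)/6 = 72/6 = 12

Forward pass:
ES_A = 0; EF_A = 15
ES_B = 0; EF_B = 4
ES_C = 15; EF_C = 15+3 = 18
ES_D = max(EF_A=15, EF_B=4) = 15; EF_D = 15+13 = 28
ES_E = 28; EF_E = 28+6 = 34
ES_F = 4; EF_F = 4+9 = 13
ES_G = 15; EF_G = 15+3 = 18
ES_H = 18; EF_H = 18+8 = 26
ES_I = max(EF_E=34, EF_F=13, EF_G=18, EF_H=26) = 34; EF_I = 34+12 = 46
Expected project duration μ = 46 hours. Critical path: A → D → E → I.

Backward pass:
LF_I = 46; LS_I = 46−12 = 34
LF_H = LS_I = 34; LS_H = 34−8 = 26
LF_G = LS_I = 34; LS_G = 34−3 = 31
LF_F = LS_I = 34; LS_F = 34−9 = 25
LF_E = LS_I = 34; LS_E = 34−6 = 28
LF_D = LS_E = 28; LS_D = 28−13 = 15
LF_C = LS_H = 26; LS_C = 26−3 = 23
LF_B = min(LS_D=15, LS_F=25) = 15; LS_B = 15−4 = 11
LF_A = min(LS_C=23, LS_D=15, LS_G=31) = 15; LS_A = 15−15 = 0
Slack_H = LS_H − ES_H = 26 − 18 = 8

8 hours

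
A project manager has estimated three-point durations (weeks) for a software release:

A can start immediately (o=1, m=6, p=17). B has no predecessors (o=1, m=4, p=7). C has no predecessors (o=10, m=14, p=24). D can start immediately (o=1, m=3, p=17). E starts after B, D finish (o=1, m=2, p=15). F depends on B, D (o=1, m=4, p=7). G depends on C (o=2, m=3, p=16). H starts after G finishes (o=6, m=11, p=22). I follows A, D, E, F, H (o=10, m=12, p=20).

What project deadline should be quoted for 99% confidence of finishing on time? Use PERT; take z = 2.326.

55.6 weeks

te_A = (1 + 4·6 + 17)/6 = 42/6 = 7; σ²_A = ((17−1)/6)² = 7.111
te_B = (1 + 4·4 + 7)/6 = 24/6 = 4; σ²_B = ((7−1)/6)² = 1.000
te_C = (10 + 4·14 + 24)/6 = 90/6 = 15; σ²_C = ((24−10)/6)² = 5.444
te_D = (1 + 4·3 + 17)/6 = 30/6 = 5; σ²_D = ((17−1)/6)² = 7.111
te_E = (1 + 4·2 + 15)/6 = 24/6 = 4; σ²_E = ((15−1)/6)² = 5.444
te_F = (1 + 4·4 + 7)/6 = 24/6 = 4; σ²_F = ((7−1)/6)² = 1.000
te_G = (2 + 4·3 + 16)/6 = 30/6 = 5; σ²_G = ((16−2)/6)² = 5.444
te_H = (6 + 4·11 + 22)/6 = 72/6 = 12; σ²_H = ((22−6)/6)² = 7.111
te_I = (10 + 4·12 + 20)/6 = 78/6 = 13; σ²_I = ((20−10)/6)² = 2.778

Forward pass:
ES_A = 0; EF_A = 7
ES_B = 0; EF_B = 4
ES_C = 0; EF_C = 15
ES_D = 0; EF_D = 5
ES_E = max(EF_B=4, EF_D=5) = 5; EF_E = 5+4 = 9
ES_F = max(EF_B=4, EF_D=5) = 5; EF_F = 5+4 = 9
ES_G = 15; EF_G = 15+5 = 20
ES_H = 20; EF_H = 20+12 = 32
ES_I = max(EF_A=7, EF_D=5, EF_E=9, EF_F=9, EF_H=32) = 32; EF_I = 32+13 = 45
Expected project duration μ = 45 weeks. Critical path: C → G → H → I.

Variance along critical path = 5.444 + 5.444 + 7.111 + 2.778 = 20.778; σ = 4.558 weeks.
D = μ + z·σ = 45 + 2.326·4.558 = 55.6 weeks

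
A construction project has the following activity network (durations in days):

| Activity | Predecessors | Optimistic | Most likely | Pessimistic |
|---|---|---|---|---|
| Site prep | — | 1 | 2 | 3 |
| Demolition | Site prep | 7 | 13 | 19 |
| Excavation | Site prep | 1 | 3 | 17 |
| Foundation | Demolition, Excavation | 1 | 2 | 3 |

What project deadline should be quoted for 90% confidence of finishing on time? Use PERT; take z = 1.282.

te_Site prep = (1 + 4·2 + 3)/6 = 12/6 = 2; σ²_Site prep = ((3−1)/6)² = 0.111
te_Demolition = (7 + 4·13 + 19)/6 = 78/6 = 13; σ²_Demolition = ((19−7)/6)² = 4.000
te_Excavation = (1 + 4·3 + 17)/6 = 30/6 = 5; σ²_Excavation = ((17−1)/6)² = 7.111
te_Foundation = (1 + 4·2 + 3)/6 = 12/6 = 2; σ²_Foundation = ((3−1)/6)² = 0.111

Forward pass:
ES_Site prep = 0; EF_Site prep = 2
ES_Demolition = 2; EF_Demolition = 2+13 = 15
ES_Excavation = 2; EF_Excavation = 2+5 = 7
ES_Foundation = max(EF_Demolition=15, EF_Excavation=7) = 15; EF_Foundation = 15+2 = 17
Expected project duration μ = 17 days. Critical path: Site prep → Demolition → Foundation.

Variance along critical path = 0.111 + 4.000 + 0.111 = 4.222; σ = 2.055 days.
D = μ + z·σ = 17 + 1.282·2.055 = 19.6 days

19.6 days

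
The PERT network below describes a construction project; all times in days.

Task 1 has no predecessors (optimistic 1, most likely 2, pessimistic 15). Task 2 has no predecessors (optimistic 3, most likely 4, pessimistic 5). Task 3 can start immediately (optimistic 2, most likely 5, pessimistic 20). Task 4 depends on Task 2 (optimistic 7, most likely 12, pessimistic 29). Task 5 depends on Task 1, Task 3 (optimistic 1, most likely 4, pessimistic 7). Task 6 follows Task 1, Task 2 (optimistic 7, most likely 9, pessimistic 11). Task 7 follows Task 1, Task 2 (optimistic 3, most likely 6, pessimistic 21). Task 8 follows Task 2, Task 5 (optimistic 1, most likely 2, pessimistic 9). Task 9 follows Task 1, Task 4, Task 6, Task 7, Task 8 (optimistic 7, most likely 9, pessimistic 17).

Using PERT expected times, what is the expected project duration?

28 days

te_Task 1 = (1 + 4·2 + 15)/6 = 24/6 = 4
te_Task 2 = (3 + 4·4 + 5)/6 = 24/6 = 4
te_Task 3 = (2 + 4·5 + 20)/6 = 42/6 = 7
te_Task 4 = (7 + 4·12 + 29)/6 = 84/6 = 14
te_Task 5 = (1 + 4·4 + 7)/6 = 24/6 = 4
te_Task 6 = (7 + 4·9 + 11)/6 = 54/6 = 9
te_Task 7 = (3 + 4·6 + 21)/6 = 48/6 = 8
te_Task 8 = (1 + 4·2 + 9)/6 = 18/6 = 3
te_Task 9 = (7 + 4·9 + 17)/6 = 60/6 = 10

Forward pass:
ES_Task 1 = 0; EF_Task 1 = 4
ES_Task 2 = 0; EF_Task 2 = 4
ES_Task 3 = 0; EF_Task 3 = 7
ES_Task 4 = 4; EF_Task 4 = 4+14 = 18
ES_Task 5 = max(EF_Task 1=4, EF_Task 3=7) = 7; EF_Task 5 = 7+4 = 11
ES_Task 6 = max(EF_Task 1=4, EF_Task 2=4) = 4; EF_Task 6 = 4+9 = 13
ES_Task 7 = max(EF_Task 1=4, EF_Task 2=4) = 4; EF_Task 7 = 4+8 = 12
ES_Task 8 = max(EF_Task 2=4, EF_Task 5=11) = 11; EF_Task 8 = 11+3 = 14
ES_Task 9 = max(EF_Task 1=4, EF_Task 4=18, EF_Task 6=13, EF_Task 7=12, EF_Task 8=14) = 18; EF_Task 9 = 18+10 = 28
Expected project duration μ = 28 days. Critical path: Task 2 → Task 4 → Task 9.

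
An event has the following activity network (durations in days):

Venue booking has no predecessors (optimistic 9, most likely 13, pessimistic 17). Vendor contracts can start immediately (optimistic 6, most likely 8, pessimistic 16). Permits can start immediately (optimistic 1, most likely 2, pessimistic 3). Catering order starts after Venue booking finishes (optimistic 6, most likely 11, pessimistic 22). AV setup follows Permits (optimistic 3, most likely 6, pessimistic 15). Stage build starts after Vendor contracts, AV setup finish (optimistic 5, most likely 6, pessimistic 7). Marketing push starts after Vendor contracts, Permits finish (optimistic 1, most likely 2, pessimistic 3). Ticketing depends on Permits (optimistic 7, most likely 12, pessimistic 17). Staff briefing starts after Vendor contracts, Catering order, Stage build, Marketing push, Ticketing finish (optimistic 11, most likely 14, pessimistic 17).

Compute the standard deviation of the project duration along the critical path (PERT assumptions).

3.14 days

te_Venue booking = (9 + 4·13 + 17)/6 = 78/6 = 13; σ²_Venue booking = ((17−9)/6)² = 1.778
te_Vendor contracts = (6 + 4·8 + 16)/6 = 54/6 = 9; σ²_Vendor contracts = ((16−6)/6)² = 2.778
te_Permits = (1 + 4·2 + 3)/6 = 12/6 = 2; σ²_Permits = ((3−1)/6)² = 0.111
te_Catering order = (6 + 4·11 + 22)/6 = 72/6 = 12; σ²_Catering order = ((22−6)/6)² = 7.111
te_AV setup = (3 + 4·6 + 15)/6 = 42/6 = 7; σ²_AV setup = ((15−3)/6)² = 4.000
te_Stage build = (5 + 4·6 + 7)/6 = 36/6 = 6; σ²_Stage build = ((7−5)/6)² = 0.111
te_Marketing push = (1 + 4·2 + 3)/6 = 12/6 = 2; σ²_Marketing push = ((3−1)/6)² = 0.111
te_Ticketing = (7 + 4·12 + 17)/6 = 72/6 = 12; σ²_Ticketing = ((17−7)/6)² = 2.778
te_Staff briefing = (11 + 4·14 + 17)/6 = 84/6 = 14; σ²_Staff briefing = ((17−11)/6)² = 1.000

Forward pass:
ES_Venue booking = 0; EF_Venue booking = 13
ES_Vendor contracts = 0; EF_Vendor contracts = 9
ES_Permits = 0; EF_Permits = 2
ES_Catering order = 13; EF_Catering order = 13+12 = 25
ES_AV setup = 2; EF_AV setup = 2+7 = 9
ES_Stage build = max(EF_Vendor contracts=9, EF_AV setup=9) = 9; EF_Stage build = 9+6 = 15
ES_Marketing push = max(EF_Vendor contracts=9, EF_Permits=2) = 9; EF_Marketing push = 9+2 = 11
ES_Ticketing = 2; EF_Ticketing = 2+12 = 14
ES_Staff briefing = max(EF_Vendor contracts=9, EF_Catering order=25, EF_Stage build=15, EF_Marketing push=11, EF_Ticketing=14) = 25; EF_Staff briefing = 25+14 = 39
Expected project duration μ = 39 days. Critical path: Venue booking → Catering order → Staff briefing.

Variance along critical path = 1.778 + 7.111 + 1.000 = 9.889
σ = √9.889 = 3.145 days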